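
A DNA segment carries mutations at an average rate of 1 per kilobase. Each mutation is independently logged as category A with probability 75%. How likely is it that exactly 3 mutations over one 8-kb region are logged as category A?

Thinning: the mutations that are logged as category A themselves form a Poisson process with rate 0.75 × 1 = 0.75 per kilobase.
Over the interval, μ = 0.75 × 8 = 6 (an 8-kb region = 8 kilobases).
P(N = 3) = e^(−6) · 6^3/3! ≈ 0.0892.

0.0892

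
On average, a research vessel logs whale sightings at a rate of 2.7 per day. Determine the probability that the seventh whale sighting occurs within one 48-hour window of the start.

0.2983

Over the interval, μ = 2.7 × 2 = 5.4 (a 48-hour window = 2 days).
The seventh arrival falls in the interval iff at least 7 events occur there: P(S_7 ≤ t) = P(N ≥ 7) = 1 − P(N ≤ 6) ≈ 0.2983.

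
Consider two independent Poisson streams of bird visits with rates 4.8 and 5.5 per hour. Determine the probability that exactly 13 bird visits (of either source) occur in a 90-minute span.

Independent Poisson processes superpose: combined rate λ = 4.8 + 5.5 = 10.3 per hour.
Over the interval, μ = 10.3 × 1.5 = 15.45 (a 90-minute span = 1.5 hours).
P(N = 13) = e^(−15.45) · 15.45^13/13! ≈ 0.0895.

0.0895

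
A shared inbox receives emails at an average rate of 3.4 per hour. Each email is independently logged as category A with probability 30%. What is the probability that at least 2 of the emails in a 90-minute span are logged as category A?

0.4522

Thinning: the emails that are logged as category A themselves form a Poisson process with rate 0.3 × 3.4 = 1.02 per hour.
Over the interval, μ = 1.02 × 1.5 = 1.53 (a 90-minute span = 1.5 hours).
P(N ≥ 2) = 1 − P(N ≤ 1) ≈ 0.4522.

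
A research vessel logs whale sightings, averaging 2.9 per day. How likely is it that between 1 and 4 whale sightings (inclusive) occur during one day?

With mean μ = 2.9 per day,
P(1 ≤ N ≤ 4) = Σ_{j=1}^{4} e^(−2.9) · 2.9^j/j! ≈ 0.7768.

0.7768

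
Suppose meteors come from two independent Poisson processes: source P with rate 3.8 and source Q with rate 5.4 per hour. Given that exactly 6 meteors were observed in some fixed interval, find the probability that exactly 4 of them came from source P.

Given the total, each event is independently from source P with probability p = λ_P/(λ_P+λ_Q) = 3.8/9.2 ≈ 0.4130.
So K ~ Binomial(6, 3.8/9.2): P(K = 4) = C(6,4) · (3.8/9.2)^4 · (5.4/9.2)^2 ≈ 0.1504.

0.1504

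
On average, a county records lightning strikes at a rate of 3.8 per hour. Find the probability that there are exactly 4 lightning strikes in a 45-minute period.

Over the interval, μ = 3.8 × 0.75 = 2.85 (a 45-minute period = 0.75 hours).
P(N = 4) = e^(−μ) μ^4/4! = e^(−2.85) · 2.85^4/24 ≈ 0.1590.

0.1590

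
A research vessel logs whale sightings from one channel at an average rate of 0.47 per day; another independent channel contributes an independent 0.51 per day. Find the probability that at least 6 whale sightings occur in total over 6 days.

0.5349

Independent Poisson processes superpose: combined rate λ = 0.47 + 0.51 = 0.98 per day.
Over the interval, μ = 0.98 × 6 = 5.88 (6 days).
P(N ≥ 6) = 1 − P(N ≤ 5) ≈ 0.5349.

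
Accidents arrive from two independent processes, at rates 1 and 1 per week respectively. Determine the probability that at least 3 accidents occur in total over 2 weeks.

Independent Poisson processes superpose: combined rate λ = 1 + 1 = 2 per week.
Over the interval, μ = 2 × 2 = 4 (2 weeks).
P(N ≥ 3) = 1 − P(N ≤ 2) ≈ 0.7619.

0.7619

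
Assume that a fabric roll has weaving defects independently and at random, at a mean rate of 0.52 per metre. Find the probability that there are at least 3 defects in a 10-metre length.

0.8912

Over the interval, μ = 0.52 × 10 = 5.2 (a 10-metre length = 10 metres).
P(N ≥ 3) = 1 − P(N ≤ 2) = 1 − Σ_{j=0}^{2} e^(−μ) μ^j/j! ≈ 0.8912.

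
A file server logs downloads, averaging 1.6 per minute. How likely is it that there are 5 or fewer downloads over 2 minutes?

Over the interval, μ = 1.6 × 2 = 3.2 (2 minutes).
P(N ≤ 5) = Σ_{j=0}^{5} e^(−μ) μ^j/j! ≈ 0.8946.

0.8946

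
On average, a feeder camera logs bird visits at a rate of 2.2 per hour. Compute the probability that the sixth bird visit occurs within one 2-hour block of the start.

0.2801

Over the interval, μ = 2.2 × 2 = 4.4 (a 2-hour block = 2 hours).
The sixth arrival falls in the interval iff at least 6 events occur there: P(S_6 ≤ t) = P(N ≥ 6) = 1 − P(N ≤ 5) ≈ 0.2801.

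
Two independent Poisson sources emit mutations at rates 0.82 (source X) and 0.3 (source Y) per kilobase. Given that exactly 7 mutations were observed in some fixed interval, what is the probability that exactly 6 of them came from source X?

Given the total, each event is independently from source X with probability p = λ_X/(λ_X+λ_Y) = 0.82/1.12 ≈ 0.7321.
So K ~ Binomial(7, 0.82/1.12): P(K = 6) = C(7,6) · (0.82/1.12)^6 · (0.3/1.12)^1 ≈ 0.2888.

0.2888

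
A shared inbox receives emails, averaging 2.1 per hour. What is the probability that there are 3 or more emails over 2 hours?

Over the interval, μ = 2.1 × 2 = 4.2 (2 hours).
P(N ≥ 3) = 1 − P(N ≤ 2) = 1 − Σ_{j=0}^{2} e^(−μ) μ^j/j! ≈ 0.7898.

0.7898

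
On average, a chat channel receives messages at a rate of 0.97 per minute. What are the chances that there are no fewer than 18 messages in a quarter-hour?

Over the interval, μ = 0.97 × 15 = 14.55 (a quarter-hour = 15 minutes).
P(N ≥ 18) = 1 − P(N ≤ 17) = 1 − Σ_{j=0}^{17} e^(−μ) μ^j/j! ≈ 0.2142.

0.2142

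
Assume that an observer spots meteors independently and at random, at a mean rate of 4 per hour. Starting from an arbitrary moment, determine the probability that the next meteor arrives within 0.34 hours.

Inter-arrival times are exponential with rate λ = 4 per hour.
P(T ≤ 0.34) = 1 − e^(−λt) = 1 − e^(−4 × 0.34) = 1 − e^(−1.36) ≈ 0.7433.

0.7433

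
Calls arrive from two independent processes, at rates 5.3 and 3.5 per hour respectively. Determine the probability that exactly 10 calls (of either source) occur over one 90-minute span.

Independent Poisson processes superpose: combined rate λ = 5.3 + 3.5 = 8.8 per hour.
Over the interval, μ = 8.8 × 1.5 = 13.2 (a 90-minute span = 1.5 hours).
P(N = 10) = e^(−13.2) · 13.2^10/10! ≈ 0.0819.

0.0819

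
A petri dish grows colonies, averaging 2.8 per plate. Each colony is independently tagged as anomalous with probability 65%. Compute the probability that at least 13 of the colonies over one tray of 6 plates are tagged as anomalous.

0.3026

Thinning: the colonies that are tagged as anomalous themselves form a Poisson process with rate 0.65 × 2.8 = 1.82 per plate.
Over the interval, μ = 1.82 × 6 = 10.92 (a tray of 6 plates = 6 plates).
P(N ≥ 13) = 1 − P(N ≤ 12) ≈ 0.3026.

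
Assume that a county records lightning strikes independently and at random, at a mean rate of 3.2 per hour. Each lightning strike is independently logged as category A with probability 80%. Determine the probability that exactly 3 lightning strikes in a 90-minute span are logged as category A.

0.2028

Thinning: the lightning strikes that are logged as category A themselves form a Poisson process with rate 0.8 × 3.2 = 2.56 per hour.
Over the interval, μ = 2.56 × 1.5 = 3.84 (a 90-minute span = 1.5 hours).
P(N = 3) = e^(−3.84) · 3.84^3/3! ≈ 0.2028.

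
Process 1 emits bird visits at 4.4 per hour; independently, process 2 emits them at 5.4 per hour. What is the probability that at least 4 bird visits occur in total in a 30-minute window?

Independent Poisson processes superpose: combined rate λ = 4.4 + 5.4 = 9.8 per hour.
Over the interval, μ = 9.8 × 0.5 = 4.9 (a 30-minute window = 0.5 hours).
P(N ≥ 4) = 1 − P(N ≤ 3) ≈ 0.7207.

0.7207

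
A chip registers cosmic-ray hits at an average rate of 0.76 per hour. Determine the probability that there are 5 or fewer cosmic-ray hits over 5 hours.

Over the interval, μ = 0.76 × 5 = 3.8 (5 hours).
P(N ≤ 5) = Σ_{j=0}^{5} e^(−μ) μ^j/j! ≈ 0.8156.

0.8156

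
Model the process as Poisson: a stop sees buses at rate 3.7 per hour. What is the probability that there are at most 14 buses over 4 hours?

0.4863

Over the interval, μ = 3.7 × 4 = 14.8 (4 hours).
P(N ≤ 14) = Σ_{j=0}^{14} e^(−μ) μ^j/j! ≈ 0.4863.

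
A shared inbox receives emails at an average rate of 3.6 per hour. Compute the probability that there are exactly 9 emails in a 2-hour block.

0.1070

Over the interval, μ = 3.6 × 2 = 7.2 (a 2-hour block = 2 hours).
P(N = 9) = e^(−μ) μ^9/9! = e^(−7.2) · 7.2^9/362880 ≈ 0.1070.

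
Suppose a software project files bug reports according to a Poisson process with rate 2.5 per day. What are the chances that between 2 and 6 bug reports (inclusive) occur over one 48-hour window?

0.7218

Over the interval, μ = 2.5 × 2 = 5 (a 48-hour window = 2 days).
P(2 ≤ N ≤ 6) = Σ_{j=2}^{6} e^(−5) · 5^j/j! ≈ 0.7218.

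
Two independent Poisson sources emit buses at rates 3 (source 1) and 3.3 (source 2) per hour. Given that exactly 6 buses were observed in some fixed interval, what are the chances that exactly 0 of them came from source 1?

Given the total, each event is independently from source 1 with probability p = λ_1/(λ_1+λ_2) = 3/6.3 ≈ 0.4762.
So K ~ Binomial(6, 3/6.3): P(K = 0) = C(6,0) · (3/6.3)^0 · (3.3/6.3)^6 ≈ 0.0207.

0.0207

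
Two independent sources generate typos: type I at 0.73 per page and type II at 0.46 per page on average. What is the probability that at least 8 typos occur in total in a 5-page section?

Independent Poisson processes superpose: combined rate λ = 0.73 + 0.46 = 1.19 per page.
Over the interval, μ = 1.19 × 5 = 5.95 (a 5-page section = 5 pages).
P(N ≥ 8) = 1 − P(N ≤ 7) ≈ 0.2492.

0.2492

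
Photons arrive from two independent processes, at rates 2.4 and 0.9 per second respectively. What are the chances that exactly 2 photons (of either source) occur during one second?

Independent Poisson processes superpose: combined rate λ = 2.4 + 0.9 = 3.3 per second.
So μ = 3.3.
P(N = 2) = e^(−3.3) · 3.3^2/2! ≈ 0.2008.

0.2008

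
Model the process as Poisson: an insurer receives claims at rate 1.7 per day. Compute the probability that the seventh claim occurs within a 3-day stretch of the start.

0.2526

Over the interval, μ = 1.7 × 3 = 5.1 (a 3-day stretch = 3 days).
The seventh arrival falls in the interval iff at least 7 events occur there: P(S_7 ≤ t) = P(N ≥ 7) = 1 − P(N ≤ 6) ≈ 0.2526.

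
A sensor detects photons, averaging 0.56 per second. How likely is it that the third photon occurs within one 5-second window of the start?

0.5305

Over the interval, μ = 0.56 × 5 = 2.8 (a 5-second window = 5 seconds).
The third arrival falls in the interval iff at least 3 events occur there: P(S_3 ≤ t) = P(N ≥ 3) = 1 − P(N ≤ 2) ≈ 0.5305.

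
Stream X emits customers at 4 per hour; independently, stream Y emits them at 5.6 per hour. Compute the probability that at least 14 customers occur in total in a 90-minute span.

Independent Poisson processes superpose: combined rate λ = 4 + 5.6 = 9.6 per hour.
Over the interval, μ = 9.6 × 1.5 = 14.4 (a 90-minute span = 1.5 hours).
P(N ≥ 14) = 1 − P(N ≤ 13) ≈ 0.5773.

0.5773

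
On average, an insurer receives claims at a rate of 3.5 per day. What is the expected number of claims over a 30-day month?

105

E[N] = λt = 3.5 × 30 = 105 (a 30-day month = 30 days).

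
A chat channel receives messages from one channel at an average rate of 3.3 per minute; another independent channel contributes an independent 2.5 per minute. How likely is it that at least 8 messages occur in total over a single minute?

Independent Poisson processes superpose: combined rate λ = 3.3 + 2.5 = 5.8 per minute.
So μ = 5.8.
P(N ≥ 8) = 1 − P(N ≤ 7) ≈ 0.2290.

0.2290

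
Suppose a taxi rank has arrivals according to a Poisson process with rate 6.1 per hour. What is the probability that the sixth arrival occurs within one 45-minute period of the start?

Over the interval, μ = 6.1 × 0.75 = 4.575 (a 45-minute period = 0.75 hours).
The sixth arrival falls in the interval iff at least 6 events occur there: P(S_6 ≤ t) = P(N ≥ 6) = 1 − P(N ≤ 5) ≈ 0.3099.

0.3099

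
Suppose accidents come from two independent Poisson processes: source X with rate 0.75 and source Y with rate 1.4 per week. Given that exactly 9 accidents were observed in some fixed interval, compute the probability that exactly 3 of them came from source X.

Given the total, each event is independently from source X with probability p = λ_X/(λ_X+λ_Y) = 0.75/2.15 ≈ 0.3488.
So K ~ Binomial(9, 0.75/2.15): P(K = 3) = C(9,3) · (0.75/2.15)^3 · (1.4/2.15)^6 ≈ 0.2718.

0.2718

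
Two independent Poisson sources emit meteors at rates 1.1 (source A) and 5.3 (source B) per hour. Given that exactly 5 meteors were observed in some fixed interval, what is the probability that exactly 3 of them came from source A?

0.0348

Given the total, each event is independently from source A with probability p = λ_A/(λ_A+λ_B) = 1.1/6.4 ≈ 0.1719.
So K ~ Binomial(5, 1.1/6.4): P(K = 3) = C(5,3) · (1.1/6.4)^3 · (5.3/6.4)^2 ≈ 0.0348.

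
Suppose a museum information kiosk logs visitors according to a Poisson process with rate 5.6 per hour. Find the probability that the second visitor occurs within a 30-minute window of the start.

Over the interval, μ = 5.6 × 0.5 = 2.8 (a 30-minute window = 0.5 hours).
The second arrival falls in the interval iff at least 2 events occur there: P(S_2 ≤ t) = P(N ≥ 2) = 1 − P(N ≤ 1) ≈ 0.7689.

0.7689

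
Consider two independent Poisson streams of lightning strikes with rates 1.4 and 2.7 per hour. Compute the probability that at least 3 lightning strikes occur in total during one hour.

Independent Poisson processes superpose: combined rate λ = 1.4 + 2.7 = 4.1 per hour.
So μ = 4.1.
P(N ≥ 3) = 1 − P(N ≤ 2) ≈ 0.7762.

0.7762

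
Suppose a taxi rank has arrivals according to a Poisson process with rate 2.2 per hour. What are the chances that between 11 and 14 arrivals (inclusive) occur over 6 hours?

Over the interval, μ = 2.2 × 6 = 13.2 (6 hours).
P(11 ≤ N ≤ 14) = Σ_{j=11}^{14} e^(−13.2) · 13.2^j/j! ≈ 0.4197.

0.4197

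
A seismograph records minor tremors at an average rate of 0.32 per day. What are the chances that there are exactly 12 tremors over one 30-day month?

Over the interval, μ = 0.32 × 30 = 9.6 (a 30-day month = 30 days).
P(N = 12) = e^(−μ) μ^12/12! = e^(−9.6) · 9.6^12/479001600 ≈ 0.0866.

0.0866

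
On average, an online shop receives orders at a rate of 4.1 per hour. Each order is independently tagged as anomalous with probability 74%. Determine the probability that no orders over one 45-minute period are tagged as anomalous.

0.1027

Thinning: the orders that are tagged as anomalous themselves form a Poisson process with rate 0.74 × 4.1 = 3.034 per hour.
Over the interval, μ = 3.034 × 0.75 = 2.2755 (a 45-minute period = 0.75 hours).
P(N = 0) = e^(−2.2755) · 2.2755^0/0! ≈ 0.1027.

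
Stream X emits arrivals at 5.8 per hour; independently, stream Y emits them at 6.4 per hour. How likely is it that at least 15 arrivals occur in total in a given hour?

0.2464

Independent Poisson processes superpose: combined rate λ = 5.8 + 6.4 = 12.2 per hour.
So μ = 12.2.
P(N ≥ 15) = 1 − P(N ≤ 14) ≈ 0.2464.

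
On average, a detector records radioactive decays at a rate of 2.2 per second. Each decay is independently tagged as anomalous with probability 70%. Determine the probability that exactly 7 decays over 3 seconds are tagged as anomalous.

Thinning: the decays that are tagged as anomalous themselves form a Poisson process with rate 0.7 × 2.2 = 1.54 per second.
Over the interval, μ = 1.54 × 3 = 4.62 (3 seconds).
P(N = 7) = e^(−4.62) · 4.62^7/7! ≈ 0.0878.

0.0878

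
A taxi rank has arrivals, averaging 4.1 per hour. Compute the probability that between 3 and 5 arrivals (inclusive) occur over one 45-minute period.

Over the interval, μ = 4.1 × 0.75 = 3.075 (a 45-minute period = 0.75 hours).
P(3 ≤ N ≤ 5) = Σ_{j=3}^{5} e^(−3.075) · 3.075^j/j! ≈ 0.5017.

0.5017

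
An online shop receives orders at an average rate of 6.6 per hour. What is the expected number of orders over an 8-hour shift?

52.8

E[N] = λt = 6.6 × 8 = 52.8 (an 8-hour shift = 8 hours).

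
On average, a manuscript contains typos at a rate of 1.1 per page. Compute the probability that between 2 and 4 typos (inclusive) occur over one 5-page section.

0.3310

Over the interval, μ = 1.1 × 5 = 5.5 (a 5-page section = 5 pages).
P(2 ≤ N ≤ 4) = Σ_{j=2}^{4} e^(−5.5) · 5.5^j/j! ≈ 0.3310.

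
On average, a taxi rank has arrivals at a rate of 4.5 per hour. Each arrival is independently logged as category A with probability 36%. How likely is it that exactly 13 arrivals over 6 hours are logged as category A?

0.0667

Thinning: the arrivals that are logged as category A themselves form a Poisson process with rate 0.36 × 4.5 = 1.62 per hour.
Over the interval, μ = 1.62 × 6 = 9.72 (6 hours).
P(N = 13) = e^(−9.72) · 9.72^13/13! ≈ 0.0667.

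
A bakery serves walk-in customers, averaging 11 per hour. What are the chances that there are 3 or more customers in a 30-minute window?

0.9116

Over the interval, μ = 11 × 0.5 = 5.5 (a 30-minute window = 0.5 hours).
P(N ≥ 3) = 1 − P(N ≤ 2) = 1 − Σ_{j=0}^{2} e^(−μ) μ^j/j! ≈ 0.9116.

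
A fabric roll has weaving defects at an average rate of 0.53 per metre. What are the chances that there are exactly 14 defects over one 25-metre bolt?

Over the interval, μ = 0.53 × 25 = 13.25 (a 25-metre bolt = 25 metres).
P(N = 14) = e^(−μ) μ^14/14! = e^(−13.25) · 13.25^14/87178291200 ≈ 0.1038.

0.1038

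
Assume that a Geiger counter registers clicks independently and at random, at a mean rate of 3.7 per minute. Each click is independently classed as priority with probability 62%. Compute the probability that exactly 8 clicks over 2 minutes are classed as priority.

0.0495

Thinning: the clicks that are classed as priority themselves form a Poisson process with rate 0.62 × 3.7 = 2.294 per minute.
Over the interval, μ = 2.294 × 2 = 4.588 (2 minutes).
P(N = 8) = e^(−4.588) · 4.588^8/8! ≈ 0.0495.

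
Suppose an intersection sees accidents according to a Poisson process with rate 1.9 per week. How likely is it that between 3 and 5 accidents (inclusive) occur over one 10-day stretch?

0.4520

Over the interval, μ = 1.9 × 10/7 ≈ 2.71429 (a 10-day stretch = 10/7 weeks).
P(3 ≤ N ≤ 5) = Σ_{j=3}^{5} e^(−2.71429) · 2.71429^j/j! ≈ 0.4520.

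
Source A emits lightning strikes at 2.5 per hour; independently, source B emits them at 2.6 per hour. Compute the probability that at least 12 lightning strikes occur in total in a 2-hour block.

0.3262

Independent Poisson processes superpose: combined rate λ = 2.5 + 2.6 = 5.1 per hour.
Over the interval, μ = 5.1 × 2 = 10.2 (a 2-hour block = 2 hours).
P(N ≥ 12) = 1 − P(N ≤ 11) ≈ 0.3262.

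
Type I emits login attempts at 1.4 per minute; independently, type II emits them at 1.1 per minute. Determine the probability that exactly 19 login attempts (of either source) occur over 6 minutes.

0.0557

Independent Poisson processes superpose: combined rate λ = 1.4 + 1.1 = 2.5 per minute.
Over the interval, μ = 2.5 × 6 = 15 (6 minutes).
P(N = 19) = e^(−15) · 15^19/19! ≈ 0.0557.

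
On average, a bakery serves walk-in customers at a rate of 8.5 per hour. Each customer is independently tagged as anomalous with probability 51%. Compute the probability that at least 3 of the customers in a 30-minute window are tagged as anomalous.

0.3686

Thinning: the customers that are tagged as anomalous themselves form a Poisson process with rate 0.51 × 8.5 = 4.335 per hour.
Over the interval, μ = 4.335 × 0.5 = 2.1675 (a 30-minute window = 0.5 hours).
P(N ≥ 3) = 1 − P(N ≤ 2) ≈ 0.3686.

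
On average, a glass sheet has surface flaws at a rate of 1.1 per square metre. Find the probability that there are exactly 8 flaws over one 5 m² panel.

Over the interval, μ = 1.1 × 5 = 5.5 (a 5 m² panel = 5 square metres).
P(N = 8) = e^(−μ) μ^8/8! = e^(−5.5) · 5.5^8/40320 ≈ 0.0849.

0.0849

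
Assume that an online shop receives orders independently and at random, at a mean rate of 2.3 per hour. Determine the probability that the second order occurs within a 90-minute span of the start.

0.8587

Over the interval, μ = 2.3 × 1.5 = 3.45 (a 90-minute span = 1.5 hours).
The second arrival falls in the interval iff at least 2 events occur there: P(S_2 ≤ t) = P(N ≥ 2) = 1 − P(N ≤ 1) ≈ 0.8587.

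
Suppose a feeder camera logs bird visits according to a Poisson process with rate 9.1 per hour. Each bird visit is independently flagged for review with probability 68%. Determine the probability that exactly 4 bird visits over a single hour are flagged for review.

Thinning: the bird visits that are flagged for review themselves form a Poisson process with rate 0.68 × 9.1 = 6.188 per hour.
So μ = 6.188.
P(N = 4) = e^(−6.188) · 6.188^4/4! ≈ 0.1255.

0.1255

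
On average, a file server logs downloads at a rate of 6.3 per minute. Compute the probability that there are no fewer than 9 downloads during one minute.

With mean μ = 6.3 per minute,
P(N ≥ 9) = 1 − P(N ≤ 8) = 1 − Σ_{j=0}^{8} e^(−μ) μ^j/j! ≈ 0.1852.

0.1852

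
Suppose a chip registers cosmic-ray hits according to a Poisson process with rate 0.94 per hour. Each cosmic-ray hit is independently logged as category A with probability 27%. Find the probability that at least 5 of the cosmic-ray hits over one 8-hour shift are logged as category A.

Thinning: the cosmic-ray hits that are logged as category A themselves form a Poisson process with rate 0.27 × 0.94 = 0.2538 per hour.
Over the interval, μ = 0.2538 × 8 = 2.0304 (an 8-hour shift = 8 hours).
P(N ≥ 5) = 1 − P(N ≤ 4) ≈ 0.0554.

0.0554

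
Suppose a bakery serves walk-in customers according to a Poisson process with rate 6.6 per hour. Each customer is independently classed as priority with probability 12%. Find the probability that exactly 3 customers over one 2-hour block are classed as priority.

0.1359

Thinning: the customers that are classed as priority themselves form a Poisson process with rate 0.12 × 6.6 = 0.792 per hour.
Over the interval, μ = 0.792 × 2 = 1.584 (a 2-hour block = 2 hours).
P(N = 3) = e^(−1.584) · 1.584^3/3! ≈ 0.1359.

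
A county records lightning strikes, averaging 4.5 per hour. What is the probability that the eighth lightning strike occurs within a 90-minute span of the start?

0.3641

Over the interval, μ = 4.5 × 1.5 = 6.75 (a 90-minute span = 1.5 hours).
The eighth arrival falls in the interval iff at least 8 events occur there: P(S_8 ≤ t) = P(N ≥ 8) = 1 − P(N ≤ 7) ≈ 0.3641.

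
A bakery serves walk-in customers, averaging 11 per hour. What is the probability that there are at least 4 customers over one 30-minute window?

0.7983

Over the interval, μ = 11 × 0.5 = 5.5 (a 30-minute window = 0.5 hours).
P(N ≥ 4) = 1 − P(N ≤ 3) = 1 − Σ_{j=0}^{3} e^(−μ) μ^j/j! ≈ 0.7983.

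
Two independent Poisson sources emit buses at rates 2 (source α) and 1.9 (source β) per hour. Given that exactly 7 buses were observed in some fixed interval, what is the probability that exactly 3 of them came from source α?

Given the total, each event is independently from source α with probability p = λ_α/(λ_α+λ_β) = 2/3.9 ≈ 0.5128.
So K ~ Binomial(7, 2/3.9): P(K = 3) = C(7,3) · (2/3.9)^3 · (1.9/3.9)^4 ≈ 0.2659.

0.2659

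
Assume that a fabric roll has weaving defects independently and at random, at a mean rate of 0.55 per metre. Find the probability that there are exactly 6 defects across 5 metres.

Over the interval, μ = 0.55 × 5 = 2.75 (5 metres).
P(N = 6) = e^(−μ) μ^6/6! = e^(−2.75) · 2.75^6/720 ≈ 0.0384.

0.0384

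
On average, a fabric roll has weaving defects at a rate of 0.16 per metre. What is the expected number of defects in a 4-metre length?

0.64

E[N] = λt = 0.16 × 4 = 0.64 (a 4-metre length = 4 metres).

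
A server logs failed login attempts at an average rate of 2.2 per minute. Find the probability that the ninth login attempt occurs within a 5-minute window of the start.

0.7680

Over the interval, μ = 2.2 × 5 = 11 (a 5-minute window = 5 minutes).
The ninth arrival falls in the interval iff at least 9 events occur there: P(S_9 ≤ t) = P(N ≥ 9) = 1 − P(N ≤ 8) ≈ 0.7680.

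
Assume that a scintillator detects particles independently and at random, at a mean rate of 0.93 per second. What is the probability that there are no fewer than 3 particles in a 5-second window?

0.8426

Over the interval, μ = 0.93 × 5 = 4.65 (a 5-second window = 5 seconds).
P(N ≥ 3) = 1 − P(N ≤ 2) = 1 − Σ_{j=0}^{2} e^(−μ) μ^j/j! ≈ 0.8426.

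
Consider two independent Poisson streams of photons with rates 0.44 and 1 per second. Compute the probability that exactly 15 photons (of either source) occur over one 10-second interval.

0.1012

Independent Poisson processes superpose: combined rate λ = 0.44 + 1 = 1.44 per second.
Over the interval, μ = 1.44 × 10 = 14.4 (a 10-second interval = 10 seconds).
P(N = 15) = e^(−14.4) · 14.4^15/15! ≈ 0.1012.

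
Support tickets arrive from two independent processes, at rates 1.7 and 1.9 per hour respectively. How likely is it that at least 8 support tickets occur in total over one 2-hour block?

0.4311

Independent Poisson processes superpose: combined rate λ = 1.7 + 1.9 = 3.6 per hour.
Over the interval, μ = 3.6 × 2 = 7.2 (a 2-hour block = 2 hours).
P(N ≥ 8) = 1 − P(N ≤ 7) ≈ 0.4311.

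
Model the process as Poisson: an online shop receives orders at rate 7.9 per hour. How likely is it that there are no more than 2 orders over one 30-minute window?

0.2455

Over the interval, μ = 7.9 × 0.5 = 3.95 (a 30-minute window = 0.5 hours).
P(N ≤ 2) = Σ_{j=0}^{2} e^(−μ) μ^j/j! ≈ 0.2455.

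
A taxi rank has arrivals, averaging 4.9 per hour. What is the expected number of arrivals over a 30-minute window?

E[N] = λt = 4.9 × 0.5 = 2.45 (a 30-minute window = 0.5 hours).

2.45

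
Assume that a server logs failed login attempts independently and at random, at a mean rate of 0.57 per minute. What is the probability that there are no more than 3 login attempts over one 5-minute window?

0.6808

Over the interval, μ = 0.57 × 5 = 2.85 (a 5-minute window = 5 minutes).
P(N ≤ 3) = Σ_{j=0}^{3} e^(−μ) μ^j/j! ≈ 0.6808.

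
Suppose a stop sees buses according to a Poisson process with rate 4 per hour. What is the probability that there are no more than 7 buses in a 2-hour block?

0.4530

Over the interval, μ = 4 × 2 = 8 (a 2-hour block = 2 hours).
P(N ≤ 7) = Σ_{j=0}^{7} e^(−μ) μ^j/j! ≈ 0.4530.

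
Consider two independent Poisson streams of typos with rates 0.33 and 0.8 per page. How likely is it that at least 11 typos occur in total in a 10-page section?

Independent Poisson processes superpose: combined rate λ = 0.33 + 0.8 = 1.13 per page.
Over the interval, μ = 1.13 × 10 = 11.3 (a 10-page section = 10 pages).
P(N ≥ 11) = 1 − P(N ≤ 10) ≈ 0.5754.

0.5754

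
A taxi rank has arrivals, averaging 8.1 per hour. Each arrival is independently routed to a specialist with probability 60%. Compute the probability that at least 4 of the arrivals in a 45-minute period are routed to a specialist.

Thinning: the arrivals that are routed to a specialist themselves form a Poisson process with rate 0.6 × 8.1 = 4.86 per hour.
Over the interval, μ = 4.86 × 0.75 = 3.645 (a 45-minute period = 0.75 hours).
P(N ≥ 4) = 1 − P(N ≤ 3) ≈ 0.4943.

0.4943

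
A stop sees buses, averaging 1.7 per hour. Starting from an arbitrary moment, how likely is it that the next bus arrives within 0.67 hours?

0.6799

Inter-arrival times are exponential with rate λ = 1.7 per hour.
P(T ≤ 0.67) = 1 − e^(−λt) = 1 − e^(−1.7 × 0.67) = 1 − e^(−1.139) ≈ 0.6799.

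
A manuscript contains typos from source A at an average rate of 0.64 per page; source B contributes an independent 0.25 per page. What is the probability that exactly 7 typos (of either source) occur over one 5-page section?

Independent Poisson processes superpose: combined rate λ = 0.64 + 0.25 = 0.89 per page.
Over the interval, μ = 0.89 × 5 = 4.45 (a 5-page section = 5 pages).
P(N = 7) = e^(−4.45) · 4.45^7/7! ≈ 0.0801.

0.0801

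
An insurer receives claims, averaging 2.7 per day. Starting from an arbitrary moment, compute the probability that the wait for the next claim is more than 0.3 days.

0.4449

The wait for the next event is exponential with rate λ = 2.7 per day.
P(T > 0.3) = e^(−λt) = e^(−2.7 × 0.3) = e^(−0.81) ≈ 0.4449.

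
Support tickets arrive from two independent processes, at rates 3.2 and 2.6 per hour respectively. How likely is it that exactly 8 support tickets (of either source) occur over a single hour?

Independent Poisson processes superpose: combined rate λ = 3.2 + 2.6 = 5.8 per hour.
So μ = 5.8.
P(N = 8) = e^(−5.8) · 5.8^8/8! ≈ 0.0962.

0.0962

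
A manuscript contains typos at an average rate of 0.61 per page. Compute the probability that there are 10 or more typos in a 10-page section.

0.0910

Over the interval, μ = 0.61 × 10 = 6.1 (a 10-page section = 10 pages).
P(N ≥ 10) = 1 − P(N ≤ 9) = 1 − Σ_{j=0}^{9} e^(−μ) μ^j/j! ≈ 0.0910.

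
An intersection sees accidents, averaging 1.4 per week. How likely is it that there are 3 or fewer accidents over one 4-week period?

Over the interval, μ = 1.4 × 4 = 5.6 (a 4-week period = 4 weeks).
P(N ≤ 3) = Σ_{j=0}^{3} e^(−μ) μ^j/j! ≈ 0.1906.

0.1906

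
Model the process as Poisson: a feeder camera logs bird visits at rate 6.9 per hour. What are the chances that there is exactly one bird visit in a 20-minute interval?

Over the interval, μ = 6.9 × 1/3 = 2.3 (a 20-minute interval = 1/3 hours).
P(N = 1) = e^(−μ) μ^1/1! = e^(−2.3) · 2.3^1/1 ≈ 0.2306.

0.2306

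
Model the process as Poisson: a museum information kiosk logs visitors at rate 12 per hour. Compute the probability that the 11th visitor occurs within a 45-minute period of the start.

Over the interval, μ = 12 × 0.75 = 9 (a 45-minute period = 0.75 hours).
The 11th arrival falls in the interval iff at least 11 events occur there: P(S_11 ≤ t) = P(N ≥ 11) = 1 − P(N ≤ 10) ≈ 0.2940.

0.2940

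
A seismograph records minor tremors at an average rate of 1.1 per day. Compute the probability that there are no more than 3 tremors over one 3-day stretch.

0.5803

Over the interval, μ = 1.1 × 3 = 3.3 (a 3-day stretch = 3 days).
P(N ≤ 3) = Σ_{j=0}^{3} e^(−μ) μ^j/j! ≈ 0.5803.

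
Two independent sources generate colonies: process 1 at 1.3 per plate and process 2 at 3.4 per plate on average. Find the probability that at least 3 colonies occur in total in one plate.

Independent Poisson processes superpose: combined rate λ = 1.3 + 3.4 = 4.7 per plate.
So μ = 4.7.
P(N ≥ 3) = 1 − P(N ≤ 2) ≈ 0.8477.

0.8477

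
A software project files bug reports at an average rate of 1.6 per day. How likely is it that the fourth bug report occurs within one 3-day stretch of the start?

Over the interval, μ = 1.6 × 3 = 4.8 (a 3-day stretch = 3 days).
The fourth arrival falls in the interval iff at least 4 events occur there: P(S_4 ≤ t) = P(N ≥ 4) = 1 − P(N ≤ 3) ≈ 0.7058.

0.7058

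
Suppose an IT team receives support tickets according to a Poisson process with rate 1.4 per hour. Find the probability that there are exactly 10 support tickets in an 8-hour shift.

Over the interval, μ = 1.4 × 8 = 11.2 (an 8-hour shift = 8 hours).
P(N = 10) = e^(−μ) μ^10/10! = e^(−11.2) · 11.2^10/3628800 ≈ 0.1170.

0.1170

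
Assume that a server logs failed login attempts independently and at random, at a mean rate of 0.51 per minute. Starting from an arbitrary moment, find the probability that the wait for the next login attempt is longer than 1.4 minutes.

0.4897

The wait for the next event is exponential with rate λ = 0.51 per minute.
P(T > 1.4) = e^(−λt) = e^(−0.51 × 1.4) = e^(−0.714) ≈ 0.4897.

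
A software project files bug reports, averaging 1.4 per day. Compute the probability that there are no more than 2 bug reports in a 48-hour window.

0.4695

Over the interval, μ = 1.4 × 2 = 2.8 (a 48-hour window = 2 days).
P(N ≤ 2) = Σ_{j=0}^{2} e^(−μ) μ^j/j! ≈ 0.4695.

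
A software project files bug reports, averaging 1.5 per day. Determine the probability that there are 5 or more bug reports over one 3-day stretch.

0.4679

Over the interval, μ = 1.5 × 3 = 4.5 (a 3-day stretch = 3 days).
P(N ≥ 5) = 1 − P(N ≤ 4) = 1 − Σ_{j=0}^{4} e^(−μ) μ^j/j! ≈ 0.4679.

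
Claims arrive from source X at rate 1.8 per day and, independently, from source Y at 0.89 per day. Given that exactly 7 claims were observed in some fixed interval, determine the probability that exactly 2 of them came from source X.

0.0373

Given the total, each event is independently from source X with probability p = λ_X/(λ_X+λ_Y) = 1.8/2.69 ≈ 0.6691.
So K ~ Binomial(7, 1.8/2.69): P(K = 2) = C(7,2) · (1.8/2.69)^2 · (0.89/2.69)^5 ≈ 0.0373.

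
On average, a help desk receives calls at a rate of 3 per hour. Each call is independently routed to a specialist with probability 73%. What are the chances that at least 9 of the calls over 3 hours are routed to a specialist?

0.2168

Thinning: the calls that are routed to a specialist themselves form a Poisson process with rate 0.73 × 3 = 2.19 per hour.
Over the interval, μ = 2.19 × 3 = 6.57 (3 hours).
P(N ≥ 9) = 1 − P(N ≤ 8) ≈ 0.2168.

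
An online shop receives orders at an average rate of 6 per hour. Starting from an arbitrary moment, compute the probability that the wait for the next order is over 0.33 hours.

The wait for the next event is exponential with rate λ = 6 per hour.
P(T > 0.33) = e^(−λt) = e^(−6 × 0.33) = e^(−1.98) ≈ 0.1381.

0.1381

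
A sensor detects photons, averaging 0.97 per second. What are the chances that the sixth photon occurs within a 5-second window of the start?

0.3577

Over the interval, μ = 0.97 × 5 = 4.85 (a 5-second window = 5 seconds).
The sixth arrival falls in the interval iff at least 6 events occur there: P(S_6 ≤ t) = P(N ≥ 6) = 1 − P(N ≤ 5) ≈ 0.3577.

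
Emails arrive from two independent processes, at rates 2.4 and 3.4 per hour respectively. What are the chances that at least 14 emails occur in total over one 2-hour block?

0.2770

Independent Poisson processes superpose: combined rate λ = 2.4 + 3.4 = 5.8 per hour.
Over the interval, μ = 5.8 × 2 = 11.6 (a 2-hour block = 2 hours).
P(N ≥ 14) = 1 − P(N ≤ 13) ≈ 0.2770.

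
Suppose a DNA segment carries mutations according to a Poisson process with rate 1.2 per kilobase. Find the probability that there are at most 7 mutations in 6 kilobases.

0.5689

Over the interval, μ = 1.2 × 6 = 7.2 (6 kilobases).
P(N ≤ 7) = Σ_{j=0}^{7} e^(−μ) μ^j/j! ≈ 0.5689.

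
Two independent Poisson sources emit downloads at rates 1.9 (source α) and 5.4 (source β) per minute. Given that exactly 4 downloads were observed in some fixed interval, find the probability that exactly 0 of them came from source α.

0.2994

Given the total, each event is independently from source α with probability p = λ_α/(λ_α+λ_β) = 1.9/7.3 ≈ 0.2603.
So K ~ Binomial(4, 1.9/7.3): P(K = 0) = C(4,0) · (1.9/7.3)^0 · (5.4/7.3)^4 ≈ 0.2994.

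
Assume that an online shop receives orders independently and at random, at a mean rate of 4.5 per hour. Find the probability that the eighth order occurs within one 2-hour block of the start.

0.6761

Over the interval, μ = 4.5 × 2 = 9 (a 2-hour block = 2 hours).
The eighth arrival falls in the interval iff at least 8 events occur there: P(S_8 ≤ t) = P(N ≥ 8) = 1 − P(N ≤ 7) ≈ 0.6761.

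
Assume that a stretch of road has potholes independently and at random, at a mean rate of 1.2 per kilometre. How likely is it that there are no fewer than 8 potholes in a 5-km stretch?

Over the interval, μ = 1.2 × 5 = 6 (a 5-km stretch = 5 kilometres).
P(N ≥ 8) = 1 − P(N ≤ 7) = 1 − Σ_{j=0}^{7} e^(−μ) μ^j/j! ≈ 0.2560.

0.2560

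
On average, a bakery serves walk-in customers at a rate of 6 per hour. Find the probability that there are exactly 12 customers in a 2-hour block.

0.1144

Over the interval, μ = 6 × 2 = 12 (a 2-hour block = 2 hours).
P(N = 12) = e^(−μ) μ^12/12! = e^(−12) · 12^12/479001600 ≈ 0.1144.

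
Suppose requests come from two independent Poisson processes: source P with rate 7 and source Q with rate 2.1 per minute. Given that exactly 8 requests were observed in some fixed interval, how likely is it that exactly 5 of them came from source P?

0.1854

Given the total, each event is independently from source P with probability p = λ_P/(λ_P+λ_Q) = 7/9.1 ≈ 0.7692.
So K ~ Binomial(8, 7/9.1): P(K = 5) = C(8,5) · (7/9.1)^5 · (2.1/9.1)^3 ≈ 0.1854.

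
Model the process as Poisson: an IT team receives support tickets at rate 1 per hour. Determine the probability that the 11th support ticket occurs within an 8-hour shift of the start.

0.1841

Over the interval, μ = 1 × 8 = 8 (an 8-hour shift = 8 hours).
The 11th arrival falls in the interval iff at least 11 events occur there: P(S_11 ≤ t) = P(N ≥ 11) = 1 − P(N ≤ 10) ≈ 0.1841.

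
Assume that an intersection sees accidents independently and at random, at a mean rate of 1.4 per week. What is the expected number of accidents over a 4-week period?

5.6

E[N] = λt = 1.4 × 4 = 5.6 (a 4-week period = 4 weeks).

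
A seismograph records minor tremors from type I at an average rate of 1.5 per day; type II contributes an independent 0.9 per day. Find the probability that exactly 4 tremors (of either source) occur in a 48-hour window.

0.1820

Independent Poisson processes superpose: combined rate λ = 1.5 + 0.9 = 2.4 per day.
Over the interval, μ = 2.4 × 2 = 4.8 (a 48-hour window = 2 days).
P(N = 4) = e^(−4.8) · 4.8^4/4! ≈ 0.1820.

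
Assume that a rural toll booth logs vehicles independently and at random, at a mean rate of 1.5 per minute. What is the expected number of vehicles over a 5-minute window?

7.5

E[N] = λt = 1.5 × 5 = 7.5 (a 5-minute window = 5 minutes).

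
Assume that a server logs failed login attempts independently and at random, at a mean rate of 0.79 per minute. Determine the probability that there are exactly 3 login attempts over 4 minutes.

Over the interval, μ = 0.79 × 4 = 3.16 (4 minutes).
P(N = 3) = e^(−μ) μ^3/3! = e^(−3.16) · 3.16^3/6 ≈ 0.2231.

0.2231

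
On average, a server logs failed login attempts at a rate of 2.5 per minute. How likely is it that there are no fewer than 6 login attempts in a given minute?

0.0420

With mean μ = 2.5 per minute,
P(N ≥ 6) = 1 − P(N ≤ 5) = 1 − Σ_{j=0}^{5} e^(−μ) μ^j/j! ≈ 0.0420.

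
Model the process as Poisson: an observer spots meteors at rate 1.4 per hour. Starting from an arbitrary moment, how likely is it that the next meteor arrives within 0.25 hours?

Inter-arrival times are exponential with rate λ = 1.4 per hour.
P(T ≤ 0.25) = 1 − e^(−λt) = 1 − e^(−1.4 × 0.25) = 1 − e^(−0.35) ≈ 0.2953.

0.2953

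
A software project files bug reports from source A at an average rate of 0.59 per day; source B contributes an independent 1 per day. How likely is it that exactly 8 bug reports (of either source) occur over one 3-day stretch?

Independent Poisson processes superpose: combined rate λ = 0.59 + 1 = 1.59 per day.
Over the interval, μ = 1.59 × 3 = 4.77 (a 3-day stretch = 3 days).
P(N = 8) = e^(−4.77) · 4.77^8/8! ≈ 0.0564.

0.0564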